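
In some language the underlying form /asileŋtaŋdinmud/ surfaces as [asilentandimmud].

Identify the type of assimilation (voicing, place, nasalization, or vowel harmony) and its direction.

/ŋ/→[n] /ŋ/→[n] /n/→[m].
Each target copies a feature from the following segment, so the direction is regressive.

place assimilation, regressive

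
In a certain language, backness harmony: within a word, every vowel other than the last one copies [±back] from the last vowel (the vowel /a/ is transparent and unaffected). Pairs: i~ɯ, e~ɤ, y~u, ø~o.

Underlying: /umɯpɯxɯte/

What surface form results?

/u/ harmonizes with /e/ ([-back]) → [y]
/ɯ/ harmonizes with /e/ ([-back]) → [i]
/ɯ/ harmonizes with /e/ ([-back]) → [i]
/ɯ/ harmonizes with /e/ ([-back]) → [i]

[ymipixite]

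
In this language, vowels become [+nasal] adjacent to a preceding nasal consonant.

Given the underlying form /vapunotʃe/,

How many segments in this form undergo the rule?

/o/ after nasal /n/ → [õ]
1 segment changes.

1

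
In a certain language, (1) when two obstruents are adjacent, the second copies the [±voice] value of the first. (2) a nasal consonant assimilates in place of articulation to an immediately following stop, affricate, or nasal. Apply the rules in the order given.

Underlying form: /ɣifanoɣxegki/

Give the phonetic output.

[ɣifanoɣɣeggi]

Rule 1: /x/ after /ɣ/ (voiced) → [ɣ]
Rule 1: /k/ after /g/ (voiced) → [g]
After rule 1: ɣifanoɣɣeggi
Rule 2: no segment meets the rule's conditions; no change.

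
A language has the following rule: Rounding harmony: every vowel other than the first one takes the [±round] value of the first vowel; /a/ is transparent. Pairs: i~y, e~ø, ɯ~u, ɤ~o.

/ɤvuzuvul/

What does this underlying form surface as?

[ɤvɯzɯvɯl]

/u/ harmonizes with /ɤ/ ([-round]) → [ɯ]
/u/ harmonizes with /ɤ/ ([-round]) → [ɯ]
/u/ harmonizes with /ɤ/ ([-round]) → [ɯ]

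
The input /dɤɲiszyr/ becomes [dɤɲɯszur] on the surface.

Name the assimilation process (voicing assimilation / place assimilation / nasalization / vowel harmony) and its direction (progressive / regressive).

vowel harmony, progressive

/i/→[ɯ] /y/→[u].
Vowels agree with the first vowel, so the harmony is progressive.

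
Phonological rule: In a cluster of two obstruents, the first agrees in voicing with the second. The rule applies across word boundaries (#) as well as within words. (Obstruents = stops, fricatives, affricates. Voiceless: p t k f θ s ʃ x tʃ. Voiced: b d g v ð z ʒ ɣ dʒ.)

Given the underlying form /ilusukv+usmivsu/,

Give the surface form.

/k/ before /v/ (voiced) → [g]
/v/ before /s/ (voiceless) → [f]

[ilusugv+usmifsu]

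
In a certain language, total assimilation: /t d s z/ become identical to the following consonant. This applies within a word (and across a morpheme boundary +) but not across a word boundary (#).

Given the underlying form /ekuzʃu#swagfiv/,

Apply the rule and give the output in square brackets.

[ekuʃʃu#wwagfiv]

/z/ before /ʃ/ → [ʃ] (total assimilation)
/s/ before /w/ → [w] (total assimilation)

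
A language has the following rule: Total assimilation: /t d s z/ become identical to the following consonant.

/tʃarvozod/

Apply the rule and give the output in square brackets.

no segment meets the rule's conditions; no change.

[tʃarvozod]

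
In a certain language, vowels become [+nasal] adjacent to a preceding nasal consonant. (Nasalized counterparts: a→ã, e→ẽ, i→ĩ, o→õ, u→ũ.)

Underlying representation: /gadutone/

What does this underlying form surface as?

[gadutonẽ]

/e/ after nasal /n/ → [ẽ]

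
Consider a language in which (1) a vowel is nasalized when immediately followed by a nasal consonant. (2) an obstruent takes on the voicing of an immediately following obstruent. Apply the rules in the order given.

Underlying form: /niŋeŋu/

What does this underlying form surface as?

Rule 1: /i/ before nasal /ŋ/ → [ĩ]
Rule 1: /e/ before nasal /ŋ/ → [ẽ]
After rule 1: nĩŋẽŋu
Rule 2: no segment meets the rule's conditions; no change.

[nĩŋẽŋu]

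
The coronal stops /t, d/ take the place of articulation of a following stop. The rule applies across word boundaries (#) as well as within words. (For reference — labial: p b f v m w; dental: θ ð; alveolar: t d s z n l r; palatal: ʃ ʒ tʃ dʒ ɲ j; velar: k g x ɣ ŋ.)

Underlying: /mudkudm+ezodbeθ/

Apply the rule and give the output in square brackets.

[mugkudm+ezobbeθ]

/d/ before /k/ (velar) → [g]
/d/ before /b/ (labial) → [b]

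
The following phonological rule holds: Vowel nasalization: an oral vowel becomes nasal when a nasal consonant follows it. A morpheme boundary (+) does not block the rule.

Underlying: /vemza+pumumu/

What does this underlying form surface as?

/e/ before nasal /m/ → [ẽ]
/u/ before nasal /m/ → [ũ]
/u/ before nasal /m/ → [ũ]

[vẽmza+pũmũmu]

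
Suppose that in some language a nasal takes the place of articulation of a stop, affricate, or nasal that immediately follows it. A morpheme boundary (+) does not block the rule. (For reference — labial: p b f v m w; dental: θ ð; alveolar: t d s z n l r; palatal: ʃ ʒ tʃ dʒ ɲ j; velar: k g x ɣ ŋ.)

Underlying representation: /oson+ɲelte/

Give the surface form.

[osoɲ+ɲelte]

/n/ before /ɲ/ (palatal) → [ɲ]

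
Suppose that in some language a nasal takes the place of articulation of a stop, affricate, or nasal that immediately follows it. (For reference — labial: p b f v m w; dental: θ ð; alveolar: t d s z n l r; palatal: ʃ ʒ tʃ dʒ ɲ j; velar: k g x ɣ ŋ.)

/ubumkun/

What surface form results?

/m/ before /k/ (velar) → [ŋ]

[ubuŋkun]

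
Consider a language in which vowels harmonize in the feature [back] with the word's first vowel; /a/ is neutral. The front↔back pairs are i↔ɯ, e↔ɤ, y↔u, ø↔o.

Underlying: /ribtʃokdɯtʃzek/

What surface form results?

/o/ harmonizes with /i/ ([-back]) → [ø]
/ɯ/ harmonizes with /i/ ([-back]) → [i]

[ribtʃøkditʃzek]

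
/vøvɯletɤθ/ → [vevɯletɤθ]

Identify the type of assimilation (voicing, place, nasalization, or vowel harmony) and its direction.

/ø/→[e].
Vowels agree with the last vowel, so the harmony is regressive.

vowel harmony, regressive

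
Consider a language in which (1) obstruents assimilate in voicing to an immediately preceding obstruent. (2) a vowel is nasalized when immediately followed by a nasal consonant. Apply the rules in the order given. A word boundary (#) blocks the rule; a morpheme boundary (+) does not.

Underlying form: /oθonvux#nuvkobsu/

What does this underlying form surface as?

[oθõnvux#nuvgobzu]

Rule 1: /k/ after /v/ (voiced) → [g]
Rule 1: /s/ after /b/ (voiced) → [z]
After rule 1: oθonvux#nuvgobzu
Rule 2: /o/ before nasal /n/ → [õ]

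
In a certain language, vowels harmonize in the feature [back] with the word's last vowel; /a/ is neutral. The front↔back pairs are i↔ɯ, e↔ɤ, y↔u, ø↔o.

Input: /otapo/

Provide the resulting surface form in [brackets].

[otapo]

no segment meets the rule's conditions; no change.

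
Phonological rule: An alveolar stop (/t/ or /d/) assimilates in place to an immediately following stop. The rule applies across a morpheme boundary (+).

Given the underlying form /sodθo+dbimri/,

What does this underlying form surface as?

/d/ before /b/ (labial) → [b]

[sodθo+bbimri]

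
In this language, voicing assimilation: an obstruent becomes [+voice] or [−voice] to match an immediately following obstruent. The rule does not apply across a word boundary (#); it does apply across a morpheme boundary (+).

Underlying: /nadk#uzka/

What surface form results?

/d/ before /k/ (voiceless) → [t]
/z/ before /k/ (voiceless) → [s]

[natk#uska]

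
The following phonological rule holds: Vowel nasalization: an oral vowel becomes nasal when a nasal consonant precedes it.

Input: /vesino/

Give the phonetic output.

/o/ after nasal /n/ → [õ]

[vesinõ]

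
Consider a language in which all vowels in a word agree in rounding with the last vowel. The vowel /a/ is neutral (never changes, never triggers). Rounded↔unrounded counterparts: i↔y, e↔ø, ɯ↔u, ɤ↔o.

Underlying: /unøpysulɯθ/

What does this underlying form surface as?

/u/ harmonizes with /ɯ/ ([-round]) → [ɯ]
/ø/ harmonizes with /ɯ/ ([-round]) → [e]
/y/ harmonizes with /ɯ/ ([-round]) → [i]
/u/ harmonizes with /ɯ/ ([-round]) → [ɯ]

[ɯnepisɯlɯθ]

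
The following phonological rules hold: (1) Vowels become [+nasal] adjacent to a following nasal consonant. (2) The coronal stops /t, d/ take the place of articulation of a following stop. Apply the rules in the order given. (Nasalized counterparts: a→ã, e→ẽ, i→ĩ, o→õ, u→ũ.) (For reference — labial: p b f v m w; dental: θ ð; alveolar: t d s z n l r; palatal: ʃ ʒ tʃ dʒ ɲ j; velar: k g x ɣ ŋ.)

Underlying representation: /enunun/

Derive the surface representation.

[ẽnũnũn]

Rule 1: /e/ before nasal /n/ → [ẽ]
Rule 1: /u/ before nasal /n/ → [ũ]
Rule 1: /u/ before nasal /n/ → [ũ]
After rule 1: ẽnũnũn
Rule 2: no segment meets the rule's conditions; no change.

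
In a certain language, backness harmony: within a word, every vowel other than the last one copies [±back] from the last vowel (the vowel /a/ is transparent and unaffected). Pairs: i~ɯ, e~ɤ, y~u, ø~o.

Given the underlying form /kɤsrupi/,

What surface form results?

[kesrypi]

/ɤ/ harmonizes with /i/ ([-back]) → [e]
/u/ harmonizes with /i/ ([-back]) → [y]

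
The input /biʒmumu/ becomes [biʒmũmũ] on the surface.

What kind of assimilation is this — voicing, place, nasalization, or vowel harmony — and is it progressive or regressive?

nasalization, progressive

/u/→[ũ] /u/→[ũ].
Each target copies a feature from the preceding segment, so the direction is progressive.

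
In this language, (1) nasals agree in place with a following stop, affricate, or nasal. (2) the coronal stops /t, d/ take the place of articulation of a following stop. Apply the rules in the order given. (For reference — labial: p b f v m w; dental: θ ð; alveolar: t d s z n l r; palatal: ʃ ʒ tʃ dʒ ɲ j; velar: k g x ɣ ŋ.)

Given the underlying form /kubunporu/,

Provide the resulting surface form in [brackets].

[kubumporu]

Rule 1: /n/ before /p/ (labial) → [m]
After rule 1: kubumporu
Rule 2: no segment meets the rule's conditions; no change.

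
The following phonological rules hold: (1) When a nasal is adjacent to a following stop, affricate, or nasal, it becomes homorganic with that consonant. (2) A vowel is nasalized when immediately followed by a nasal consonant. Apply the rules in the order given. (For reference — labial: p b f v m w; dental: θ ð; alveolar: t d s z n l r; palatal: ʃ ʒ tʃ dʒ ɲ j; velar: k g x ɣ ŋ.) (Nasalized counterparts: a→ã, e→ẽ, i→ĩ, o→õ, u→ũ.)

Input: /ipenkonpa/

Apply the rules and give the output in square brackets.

[ipẽŋkõmpa]

Rule 1: /n/ before /k/ (velar) → [ŋ]
Rule 1: /n/ before /p/ (labial) → [m]
After rule 1: ipeŋkompa
Rule 2: /e/ before nasal /ŋ/ → [ẽ]
Rule 2: /o/ before nasal /m/ → [õ]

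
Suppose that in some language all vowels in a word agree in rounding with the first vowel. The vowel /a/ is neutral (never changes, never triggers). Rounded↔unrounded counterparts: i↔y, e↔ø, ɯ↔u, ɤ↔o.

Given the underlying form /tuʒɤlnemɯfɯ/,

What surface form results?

[tuʒolnømufu]

/ɤ/ harmonizes with /u/ ([+round]) → [o]
/e/ harmonizes with /u/ ([+round]) → [ø]
/ɯ/ harmonizes with /u/ ([+round]) → [u]
/ɯ/ harmonizes with /u/ ([+round]) → [u]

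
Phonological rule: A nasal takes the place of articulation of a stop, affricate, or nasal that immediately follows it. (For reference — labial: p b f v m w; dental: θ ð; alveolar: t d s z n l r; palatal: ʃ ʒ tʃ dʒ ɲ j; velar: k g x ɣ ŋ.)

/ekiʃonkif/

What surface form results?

[ekiʃoŋkif]

/n/ before /k/ (velar) → [ŋ]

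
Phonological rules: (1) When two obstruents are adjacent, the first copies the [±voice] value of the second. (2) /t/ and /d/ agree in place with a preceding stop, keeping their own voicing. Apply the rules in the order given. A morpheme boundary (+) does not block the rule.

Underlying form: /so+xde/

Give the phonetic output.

[so+ɣde]

Rule 1: /x/ before /d/ (voiced) → [ɣ]
After rule 1: so+ɣde
Rule 2: no segment meets the rule's conditions; no change.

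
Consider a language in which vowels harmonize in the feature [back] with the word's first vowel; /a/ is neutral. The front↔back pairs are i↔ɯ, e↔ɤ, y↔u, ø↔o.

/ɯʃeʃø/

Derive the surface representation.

[ɯʃɤʃo]

/e/ harmonizes with /ɯ/ ([+back]) → [ɤ]
/ø/ harmonizes with /ɯ/ ([+back]) → [o]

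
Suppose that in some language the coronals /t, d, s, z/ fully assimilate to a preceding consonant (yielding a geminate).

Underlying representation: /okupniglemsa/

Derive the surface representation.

/s/ after /m/ → [m] (total assimilation)

[okupniglemma]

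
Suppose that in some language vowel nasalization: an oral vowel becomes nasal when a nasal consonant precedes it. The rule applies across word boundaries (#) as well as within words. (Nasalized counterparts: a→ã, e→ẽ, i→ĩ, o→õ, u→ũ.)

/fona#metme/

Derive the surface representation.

[fonã#mẽtmẽ]

/a/ after nasal /n/ → [ã]
/e/ after nasal /m/ → [ẽ]
/e/ after nasal /m/ → [ẽ]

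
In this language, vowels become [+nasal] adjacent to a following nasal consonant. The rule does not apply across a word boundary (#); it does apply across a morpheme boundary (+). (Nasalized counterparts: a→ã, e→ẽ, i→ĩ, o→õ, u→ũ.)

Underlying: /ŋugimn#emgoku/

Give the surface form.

/i/ before nasal /m/ → [ĩ]
/e/ before nasal /m/ → [ẽ]

[ŋugĩmn#ẽmgoku]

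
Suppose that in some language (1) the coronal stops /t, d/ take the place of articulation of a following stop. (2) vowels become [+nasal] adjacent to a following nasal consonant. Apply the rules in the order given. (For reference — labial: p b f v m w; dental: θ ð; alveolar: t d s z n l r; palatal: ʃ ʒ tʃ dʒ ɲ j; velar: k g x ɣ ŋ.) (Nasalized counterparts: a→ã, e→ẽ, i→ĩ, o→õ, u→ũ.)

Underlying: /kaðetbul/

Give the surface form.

Rule 1: /t/ before /b/ (labial) → [p]
After rule 1: kaðepbul
Rule 2: no segment meets the rule's conditions; no change.

[kaðepbul]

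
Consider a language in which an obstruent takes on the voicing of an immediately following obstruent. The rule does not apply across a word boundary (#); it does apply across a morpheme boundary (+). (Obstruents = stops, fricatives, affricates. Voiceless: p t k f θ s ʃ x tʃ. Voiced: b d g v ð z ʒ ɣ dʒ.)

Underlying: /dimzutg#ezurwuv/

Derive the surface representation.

/t/ before /g/ (voiced) → [d]

[dimzudg#ezurwuv]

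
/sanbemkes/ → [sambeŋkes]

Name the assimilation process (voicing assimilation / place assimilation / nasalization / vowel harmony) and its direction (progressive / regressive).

place assimilation, regressive

/n/→[m] /m/→[ŋ].
Each target copies a feature from the following segment, so the direction is regressive.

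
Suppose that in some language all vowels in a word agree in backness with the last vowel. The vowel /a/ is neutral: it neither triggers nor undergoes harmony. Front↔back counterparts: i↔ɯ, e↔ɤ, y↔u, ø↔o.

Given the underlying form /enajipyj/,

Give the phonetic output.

[enajipyj]

no segment meets the rule's conditions; no change.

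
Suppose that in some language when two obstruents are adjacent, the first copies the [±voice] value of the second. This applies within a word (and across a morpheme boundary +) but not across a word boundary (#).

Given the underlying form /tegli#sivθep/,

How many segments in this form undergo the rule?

/v/ before /θ/ (voiceless) → [f]
1 segment changes.

1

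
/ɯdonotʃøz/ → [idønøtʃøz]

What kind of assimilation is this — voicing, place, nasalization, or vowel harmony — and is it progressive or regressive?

/ɯ/→[i] /o/→[ø] /o/→[ø].
Vowels agree with the last vowel, so the harmony is regressive.

vowel harmony, regressive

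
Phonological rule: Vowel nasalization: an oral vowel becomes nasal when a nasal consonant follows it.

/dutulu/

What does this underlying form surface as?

[dutulu]

no segment meets the rule's conditions; no change.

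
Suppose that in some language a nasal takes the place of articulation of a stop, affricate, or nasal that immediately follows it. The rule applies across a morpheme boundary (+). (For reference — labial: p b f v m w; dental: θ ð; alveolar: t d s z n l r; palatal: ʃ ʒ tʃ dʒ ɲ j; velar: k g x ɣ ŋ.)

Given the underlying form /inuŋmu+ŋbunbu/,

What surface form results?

[inummu+mbumbu]

/ŋ/ before /m/ (labial) → [m]
/ŋ/ before /b/ (labial) → [m]
/n/ before /b/ (labial) → [m]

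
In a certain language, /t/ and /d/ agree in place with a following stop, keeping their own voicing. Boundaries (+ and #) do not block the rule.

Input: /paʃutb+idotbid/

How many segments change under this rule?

/t/ before /b/ (labial) → [p]
/t/ before /b/ (labial) → [p]
2 segments change.

2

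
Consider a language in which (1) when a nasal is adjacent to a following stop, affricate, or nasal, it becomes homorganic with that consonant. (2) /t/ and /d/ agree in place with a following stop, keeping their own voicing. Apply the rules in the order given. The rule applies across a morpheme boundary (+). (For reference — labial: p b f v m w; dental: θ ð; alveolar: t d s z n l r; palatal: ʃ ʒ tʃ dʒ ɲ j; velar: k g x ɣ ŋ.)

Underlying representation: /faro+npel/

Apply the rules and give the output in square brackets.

Rule 1: /n/ before /p/ (labial) → [m]
After rule 1: faro+mpel
Rule 2: no segment meets the rule's conditions; no change.

[faro+mpel]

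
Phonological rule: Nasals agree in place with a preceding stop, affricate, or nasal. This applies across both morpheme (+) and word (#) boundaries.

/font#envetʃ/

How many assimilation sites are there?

No segment meets the rule's conditions.

0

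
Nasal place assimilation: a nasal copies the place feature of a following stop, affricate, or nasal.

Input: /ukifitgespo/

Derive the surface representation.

[ukifitgespo]

no segment meets the rule's conditions; no change.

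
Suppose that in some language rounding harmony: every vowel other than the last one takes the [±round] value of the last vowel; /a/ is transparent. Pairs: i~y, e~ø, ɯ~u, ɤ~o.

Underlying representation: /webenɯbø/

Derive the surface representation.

[wøbønubø]

/e/ harmonizes with /ø/ ([+round]) → [ø]
/e/ harmonizes with /ø/ ([+round]) → [ø]
/ɯ/ harmonizes with /ø/ ([+round]) → [u]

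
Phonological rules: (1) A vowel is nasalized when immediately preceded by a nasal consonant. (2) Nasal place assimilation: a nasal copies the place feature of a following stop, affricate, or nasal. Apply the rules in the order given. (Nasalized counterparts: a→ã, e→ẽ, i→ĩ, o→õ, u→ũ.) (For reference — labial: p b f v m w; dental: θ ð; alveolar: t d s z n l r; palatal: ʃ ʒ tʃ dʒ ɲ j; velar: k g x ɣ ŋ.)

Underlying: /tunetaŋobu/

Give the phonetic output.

[tunẽtaŋõbu]

Rule 1: /e/ after nasal /n/ → [ẽ]
Rule 1: /o/ after nasal /ŋ/ → [õ]
After rule 1: tunẽtaŋõbu
Rule 2: no segment meets the rule's conditions; no change.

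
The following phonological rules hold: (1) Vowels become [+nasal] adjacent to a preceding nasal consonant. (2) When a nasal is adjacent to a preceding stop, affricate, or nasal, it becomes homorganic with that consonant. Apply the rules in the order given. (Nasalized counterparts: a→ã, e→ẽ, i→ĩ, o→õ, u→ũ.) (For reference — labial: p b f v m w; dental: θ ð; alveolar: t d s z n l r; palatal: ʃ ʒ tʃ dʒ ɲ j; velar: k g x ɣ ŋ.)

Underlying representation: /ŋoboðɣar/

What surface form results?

Rule 1: /o/ after nasal /ŋ/ → [õ]
After rule 1: ŋõboðɣar
Rule 2: no segment meets the rule's conditions; no change.

[ŋõboðɣar]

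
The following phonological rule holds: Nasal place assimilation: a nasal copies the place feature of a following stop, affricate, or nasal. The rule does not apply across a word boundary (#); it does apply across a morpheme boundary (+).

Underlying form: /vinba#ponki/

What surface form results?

/n/ before /b/ (labial) → [m]
/n/ before /k/ (velar) → [ŋ]

[vimba#poŋki]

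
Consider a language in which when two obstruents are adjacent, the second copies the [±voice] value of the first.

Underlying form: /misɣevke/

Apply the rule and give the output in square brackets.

/ɣ/ after /s/ (voiceless) → [x]
/k/ after /v/ (voiced) → [g]

[misxevge]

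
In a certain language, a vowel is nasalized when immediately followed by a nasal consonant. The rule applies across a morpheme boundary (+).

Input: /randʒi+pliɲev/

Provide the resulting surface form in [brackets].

[rãndʒi+plĩɲev]

/a/ before nasal /n/ → [ã]
/i/ before nasal /ɲ/ → [ĩ]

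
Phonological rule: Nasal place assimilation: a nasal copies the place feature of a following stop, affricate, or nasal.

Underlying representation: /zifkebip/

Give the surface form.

no segment meets the rule's conditions; no change.

[zifkebip]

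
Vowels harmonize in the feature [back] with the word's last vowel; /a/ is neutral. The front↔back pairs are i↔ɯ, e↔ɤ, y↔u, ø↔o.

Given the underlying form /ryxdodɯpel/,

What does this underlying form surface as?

/o/ harmonizes with /e/ ([-back]) → [ø]
/ɯ/ harmonizes with /e/ ([-back]) → [i]

[ryxdødipel]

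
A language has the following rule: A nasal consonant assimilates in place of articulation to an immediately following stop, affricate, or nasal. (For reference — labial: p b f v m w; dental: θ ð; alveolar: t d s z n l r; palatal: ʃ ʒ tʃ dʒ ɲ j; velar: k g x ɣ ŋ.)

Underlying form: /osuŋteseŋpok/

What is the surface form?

/ŋ/ before /t/ (alveolar) → [n]
/ŋ/ before /p/ (labial) → [m]

[osuntesempok]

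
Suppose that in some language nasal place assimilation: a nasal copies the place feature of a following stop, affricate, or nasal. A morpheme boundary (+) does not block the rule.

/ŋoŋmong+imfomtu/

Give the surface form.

/ŋ/ before /m/ (labial) → [m]
/n/ before /g/ (velar) → [ŋ]
/m/ before /t/ (alveolar) → [n]

[ŋommoŋg+imfontu]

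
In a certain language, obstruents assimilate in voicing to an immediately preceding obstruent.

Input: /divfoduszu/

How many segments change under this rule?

/f/ after /v/ (voiced) → [v]
/z/ after /s/ (voiceless) → [s]
2 segments change.

2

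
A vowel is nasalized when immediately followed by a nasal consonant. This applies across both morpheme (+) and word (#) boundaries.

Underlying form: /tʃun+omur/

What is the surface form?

/u/ before nasal /n/ → [ũ]
/o/ before nasal /m/ → [õ]

[tʃũn+õmur]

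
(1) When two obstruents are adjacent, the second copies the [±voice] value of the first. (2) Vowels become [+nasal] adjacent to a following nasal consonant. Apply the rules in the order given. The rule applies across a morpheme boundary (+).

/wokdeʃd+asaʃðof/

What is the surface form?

[wokteʃt+asaʃθof]

Rule 1: /d/ after /k/ (voiceless) → [t]
Rule 1: /d/ after /ʃ/ (voiceless) → [t]
Rule 1: /ð/ after /ʃ/ (voiceless) → [θ]
After rule 1: wokteʃt+asaʃθof
Rule 2: no segment meets the rule's conditions; no change.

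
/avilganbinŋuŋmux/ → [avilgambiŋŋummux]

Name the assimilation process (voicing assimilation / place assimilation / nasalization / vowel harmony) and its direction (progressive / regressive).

/n/→[m] /n/→[ŋ] /ŋ/→[m].
Each target copies a feature from the following segment, so the direction is regressive.

place assimilation, regressive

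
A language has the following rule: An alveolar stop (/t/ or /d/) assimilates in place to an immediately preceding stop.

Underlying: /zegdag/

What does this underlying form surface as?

[zeggag]

/d/ after /g/ (velar) → [g]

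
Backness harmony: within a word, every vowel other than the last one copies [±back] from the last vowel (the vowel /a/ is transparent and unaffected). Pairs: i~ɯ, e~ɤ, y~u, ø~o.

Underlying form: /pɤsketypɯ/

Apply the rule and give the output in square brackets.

/e/ harmonizes with /ɯ/ ([+back]) → [ɤ]
/y/ harmonizes with /ɯ/ ([+back]) → [u]

[pɤskɤtupɯ]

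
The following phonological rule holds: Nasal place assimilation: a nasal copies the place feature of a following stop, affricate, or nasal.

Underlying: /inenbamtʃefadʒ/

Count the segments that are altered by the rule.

2

/n/ before /b/ (labial) → [m]
/m/ before /tʃ/ (palatal) → [ɲ]
2 segments change.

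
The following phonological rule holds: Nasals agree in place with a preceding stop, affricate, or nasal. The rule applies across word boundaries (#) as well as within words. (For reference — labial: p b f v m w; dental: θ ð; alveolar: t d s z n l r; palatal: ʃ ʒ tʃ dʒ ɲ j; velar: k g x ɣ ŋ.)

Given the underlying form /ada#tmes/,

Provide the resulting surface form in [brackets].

[ada#tnes]

/m/ after /t/ (alveolar) → [n]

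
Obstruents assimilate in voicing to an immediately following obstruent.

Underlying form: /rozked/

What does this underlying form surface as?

[rosked]

/z/ before /k/ (voiceless) → [s]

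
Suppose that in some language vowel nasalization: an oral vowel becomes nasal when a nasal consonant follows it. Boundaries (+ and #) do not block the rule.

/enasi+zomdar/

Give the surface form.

[ẽnasi+zõmdar]

/e/ before nasal /n/ → [ẽ]
/o/ before nasal /m/ → [õ]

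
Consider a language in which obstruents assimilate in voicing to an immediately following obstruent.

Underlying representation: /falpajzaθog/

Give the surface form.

[falpajzaθog]

no segment meets the rule's conditions; no change.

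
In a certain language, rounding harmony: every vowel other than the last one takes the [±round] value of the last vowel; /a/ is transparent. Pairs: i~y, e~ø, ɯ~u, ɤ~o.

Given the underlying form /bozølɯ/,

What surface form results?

[bɤzelɯ]

/o/ harmonizes with /ɯ/ ([-round]) → [ɤ]
/ø/ harmonizes with /ɯ/ ([-round]) → [e]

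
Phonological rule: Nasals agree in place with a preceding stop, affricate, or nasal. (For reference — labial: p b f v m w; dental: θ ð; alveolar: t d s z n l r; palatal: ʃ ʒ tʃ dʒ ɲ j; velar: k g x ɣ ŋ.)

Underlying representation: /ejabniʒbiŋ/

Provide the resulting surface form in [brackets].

[ejabmiʒbiŋ]

/n/ after /b/ (labial) → [m]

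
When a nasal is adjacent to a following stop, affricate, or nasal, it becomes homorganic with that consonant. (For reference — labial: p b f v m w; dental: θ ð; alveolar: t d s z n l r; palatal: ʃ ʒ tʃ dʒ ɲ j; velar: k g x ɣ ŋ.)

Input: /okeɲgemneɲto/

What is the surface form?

[okeŋgennento]

/ɲ/ before /g/ (velar) → [ŋ]
/m/ before /n/ (alveolar) → [n]
/ɲ/ before /t/ (alveolar) → [n]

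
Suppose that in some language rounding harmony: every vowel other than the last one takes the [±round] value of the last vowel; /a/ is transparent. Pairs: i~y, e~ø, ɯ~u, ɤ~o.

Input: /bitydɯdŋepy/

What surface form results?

[bytydudŋøpy]

/i/ harmonizes with /y/ ([+round]) → [y]
/ɯ/ harmonizes with /y/ ([+round]) → [u]
/e/ harmonizes with /y/ ([+round]) → [ø]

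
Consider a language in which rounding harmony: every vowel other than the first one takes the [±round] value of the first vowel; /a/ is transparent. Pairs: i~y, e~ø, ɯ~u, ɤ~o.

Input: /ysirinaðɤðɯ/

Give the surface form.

/i/ harmonizes with /y/ ([+round]) → [y]
/i/ harmonizes with /y/ ([+round]) → [y]
/ɤ/ harmonizes with /y/ ([+round]) → [o]
/ɯ/ harmonizes with /y/ ([+round]) → [u]

[ysyrynaðoðu]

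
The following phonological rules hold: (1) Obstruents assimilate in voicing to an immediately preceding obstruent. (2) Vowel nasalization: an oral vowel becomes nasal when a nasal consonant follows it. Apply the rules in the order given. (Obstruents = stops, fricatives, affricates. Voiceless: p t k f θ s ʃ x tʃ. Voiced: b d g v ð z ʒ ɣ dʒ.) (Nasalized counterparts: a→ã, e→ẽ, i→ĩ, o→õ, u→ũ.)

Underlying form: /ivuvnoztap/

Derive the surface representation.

[ivuvnozdap]

Rule 1: /t/ after /z/ (voiced) → [d]
After rule 1: ivuvnozdap
Rule 2: no segment meets the rule's conditions; no change.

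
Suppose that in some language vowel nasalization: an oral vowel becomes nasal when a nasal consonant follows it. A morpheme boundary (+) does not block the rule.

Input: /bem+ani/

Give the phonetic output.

/e/ before nasal /m/ → [ẽ]
/a/ before nasal /n/ → [ã]

[bẽm+ãni]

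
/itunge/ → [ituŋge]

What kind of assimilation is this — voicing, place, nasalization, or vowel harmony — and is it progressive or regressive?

/n/→[ŋ].
Each target copies a feature from the following segment, so the direction is regressive.

place assimilation, regressive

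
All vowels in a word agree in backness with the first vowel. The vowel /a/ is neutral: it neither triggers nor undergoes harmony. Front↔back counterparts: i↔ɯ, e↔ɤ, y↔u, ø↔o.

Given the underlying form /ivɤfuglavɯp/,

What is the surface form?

/ɤ/ harmonizes with /i/ ([-back]) → [e]
/u/ harmonizes with /i/ ([-back]) → [y]
/ɯ/ harmonizes with /i/ ([-back]) → [i]

[ivefyglavip]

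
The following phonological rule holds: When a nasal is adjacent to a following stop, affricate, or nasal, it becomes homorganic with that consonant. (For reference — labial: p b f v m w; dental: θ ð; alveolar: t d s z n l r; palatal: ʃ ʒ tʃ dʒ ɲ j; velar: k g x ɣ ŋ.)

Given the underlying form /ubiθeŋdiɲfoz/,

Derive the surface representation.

[ubiθendiɲfoz]

/ŋ/ before /d/ (alveolar) → [n]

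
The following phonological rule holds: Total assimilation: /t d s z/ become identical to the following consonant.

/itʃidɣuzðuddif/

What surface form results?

/d/ before /ɣ/ → [ɣ] (total assimilation)
/z/ before /ð/ → [ð] (total assimilation)

[itʃiɣɣuððuddif]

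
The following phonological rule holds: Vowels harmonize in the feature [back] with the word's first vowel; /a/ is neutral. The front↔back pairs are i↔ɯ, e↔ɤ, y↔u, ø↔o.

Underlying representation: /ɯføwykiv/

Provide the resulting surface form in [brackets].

/ø/ harmonizes with /ɯ/ ([+back]) → [o]
/y/ harmonizes with /ɯ/ ([+back]) → [u]
/i/ harmonizes with /ɯ/ ([+back]) → [ɯ]

[ɯfowukɯv]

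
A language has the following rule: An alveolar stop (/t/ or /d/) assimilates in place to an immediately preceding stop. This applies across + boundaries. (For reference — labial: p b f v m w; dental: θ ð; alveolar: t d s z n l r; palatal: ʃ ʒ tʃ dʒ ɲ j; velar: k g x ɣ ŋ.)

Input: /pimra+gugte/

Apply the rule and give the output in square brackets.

[pimra+gugke]

/t/ after /g/ (velar) → [k]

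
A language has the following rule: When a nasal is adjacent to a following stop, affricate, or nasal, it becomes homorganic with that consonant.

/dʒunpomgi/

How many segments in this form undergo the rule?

/n/ before /p/ (labial) → [m]
/m/ before /g/ (velar) → [ŋ]
2 segments change.

2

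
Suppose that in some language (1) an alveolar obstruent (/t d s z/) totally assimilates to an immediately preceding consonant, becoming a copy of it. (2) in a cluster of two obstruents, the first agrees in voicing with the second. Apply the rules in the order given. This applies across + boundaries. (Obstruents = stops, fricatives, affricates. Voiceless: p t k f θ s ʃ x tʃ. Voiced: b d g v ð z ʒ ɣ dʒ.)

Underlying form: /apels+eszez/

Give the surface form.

Rule 1: /s/ after /l/ → [l] (total assimilation)
Rule 1: /z/ after /s/ → [s] (total assimilation)
After rule 1: apell+essez
Rule 2: no segment meets the rule's conditions; no change.

[apell+essez]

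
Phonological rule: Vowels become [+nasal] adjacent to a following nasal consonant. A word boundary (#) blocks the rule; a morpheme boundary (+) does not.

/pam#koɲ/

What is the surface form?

[pãm#kõɲ]

/a/ before nasal /m/ → [ã]
/o/ before nasal /ɲ/ → [õ]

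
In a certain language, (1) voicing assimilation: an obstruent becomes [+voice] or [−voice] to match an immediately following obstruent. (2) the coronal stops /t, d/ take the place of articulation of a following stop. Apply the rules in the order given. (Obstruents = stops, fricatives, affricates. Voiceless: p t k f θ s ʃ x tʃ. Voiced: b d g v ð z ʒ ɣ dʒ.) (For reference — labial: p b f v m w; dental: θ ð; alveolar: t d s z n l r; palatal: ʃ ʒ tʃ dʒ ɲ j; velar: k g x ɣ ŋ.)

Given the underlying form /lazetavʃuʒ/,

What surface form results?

[lazetafʃuʒ]

Rule 1: /v/ before /ʃ/ (voiceless) → [f]
After rule 1: lazetafʃuʒ
Rule 2: no segment meets the rule's conditions; no change.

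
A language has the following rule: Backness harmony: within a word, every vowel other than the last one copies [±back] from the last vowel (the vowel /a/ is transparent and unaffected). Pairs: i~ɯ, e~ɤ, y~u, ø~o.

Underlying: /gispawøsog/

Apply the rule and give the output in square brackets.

/i/ harmonizes with /o/ ([+back]) → [ɯ]
/ø/ harmonizes with /o/ ([+back]) → [o]

[gɯspawosog]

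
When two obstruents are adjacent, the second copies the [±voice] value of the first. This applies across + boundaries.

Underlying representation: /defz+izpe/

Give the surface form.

[defs+izbe]

/z/ after /f/ (voiceless) → [s]
/p/ after /z/ (voiced) → [b]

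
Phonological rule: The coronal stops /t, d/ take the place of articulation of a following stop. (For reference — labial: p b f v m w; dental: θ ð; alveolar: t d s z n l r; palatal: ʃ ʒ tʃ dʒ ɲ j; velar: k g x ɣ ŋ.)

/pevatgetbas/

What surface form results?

[pevakgepbas]

/t/ before /g/ (velar) → [k]
/t/ before /b/ (labial) → [p]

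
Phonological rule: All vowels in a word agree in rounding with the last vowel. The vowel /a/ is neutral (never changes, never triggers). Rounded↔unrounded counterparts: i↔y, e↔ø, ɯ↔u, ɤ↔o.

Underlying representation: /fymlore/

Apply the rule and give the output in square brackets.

/y/ harmonizes with /e/ ([-round]) → [i]
/o/ harmonizes with /e/ ([-round]) → [ɤ]

[fimlɤre]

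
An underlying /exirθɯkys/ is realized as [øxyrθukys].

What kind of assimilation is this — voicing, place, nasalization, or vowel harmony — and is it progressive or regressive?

/e/→[ø] /i/→[y] /ɯ/→[u].
Vowels agree with the last vowel, so the harmony is regressive.

vowel harmony, regressive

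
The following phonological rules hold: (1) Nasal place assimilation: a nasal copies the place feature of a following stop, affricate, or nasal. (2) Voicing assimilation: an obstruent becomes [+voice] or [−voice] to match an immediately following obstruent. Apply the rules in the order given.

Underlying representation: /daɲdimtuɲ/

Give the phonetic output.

[dandintuɲ]

Rule 1: /ɲ/ before /d/ (alveolar) → [n]
Rule 1: /m/ before /t/ (alveolar) → [n]
After rule 1: dandintuɲ
Rule 2: no segment meets the rule's conditions; no change.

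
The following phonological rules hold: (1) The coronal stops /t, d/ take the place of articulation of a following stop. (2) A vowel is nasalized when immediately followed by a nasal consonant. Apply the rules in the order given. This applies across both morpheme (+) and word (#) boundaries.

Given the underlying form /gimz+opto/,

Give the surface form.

[gĩmz+opto]

Rule 1: no segment meets the rule's conditions; no change.
After rule 1: gimz+opto
Rule 2: /i/ before nasal /m/ → [ĩ]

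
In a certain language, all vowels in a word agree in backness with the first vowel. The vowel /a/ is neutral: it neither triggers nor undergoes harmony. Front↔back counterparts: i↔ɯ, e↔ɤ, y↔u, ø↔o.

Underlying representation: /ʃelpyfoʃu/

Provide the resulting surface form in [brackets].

[ʃelpyføʃy]

/o/ harmonizes with /e/ ([-back]) → [ø]
/u/ harmonizes with /e/ ([-back]) → [y]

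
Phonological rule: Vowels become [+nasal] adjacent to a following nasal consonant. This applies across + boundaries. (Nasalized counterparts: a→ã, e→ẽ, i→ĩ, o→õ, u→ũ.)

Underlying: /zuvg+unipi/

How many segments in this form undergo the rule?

/u/ before nasal /n/ → [ũ]
1 segment changes.

1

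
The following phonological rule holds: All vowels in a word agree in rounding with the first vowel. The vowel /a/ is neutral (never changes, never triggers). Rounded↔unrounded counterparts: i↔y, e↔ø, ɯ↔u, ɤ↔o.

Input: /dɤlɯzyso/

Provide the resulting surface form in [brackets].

[dɤlɯzisɤ]

/y/ harmonizes with /ɤ/ ([-round]) → [i]
/o/ harmonizes with /ɤ/ ([-round]) → [ɤ]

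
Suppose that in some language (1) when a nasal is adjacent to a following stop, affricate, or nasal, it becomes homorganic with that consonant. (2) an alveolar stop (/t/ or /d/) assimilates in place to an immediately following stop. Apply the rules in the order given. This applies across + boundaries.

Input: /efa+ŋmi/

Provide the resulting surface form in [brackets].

[efa+mmi]

Rule 1: /ŋ/ before /m/ (labial) → [m]
After rule 1: efa+mmi
Rule 2: no segment meets the rule's conditions; no change.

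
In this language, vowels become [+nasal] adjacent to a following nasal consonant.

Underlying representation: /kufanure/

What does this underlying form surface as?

/a/ before nasal /n/ → [ã]

[kufãnure]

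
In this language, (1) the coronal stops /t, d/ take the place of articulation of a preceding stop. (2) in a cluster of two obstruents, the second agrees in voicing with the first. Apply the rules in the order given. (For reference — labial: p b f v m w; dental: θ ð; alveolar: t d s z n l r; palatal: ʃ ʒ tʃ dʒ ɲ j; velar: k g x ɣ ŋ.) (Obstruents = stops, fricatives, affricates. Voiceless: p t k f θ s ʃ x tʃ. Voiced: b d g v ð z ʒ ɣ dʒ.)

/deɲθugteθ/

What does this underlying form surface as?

Rule 1: /t/ after /g/ (velar) → [k]
After rule 1: deɲθugkeθ
Rule 2: /k/ after /g/ (voiced) → [g]

[deɲθuggeθ]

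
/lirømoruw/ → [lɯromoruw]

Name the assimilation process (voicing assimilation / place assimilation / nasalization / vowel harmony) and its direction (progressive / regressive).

/i/→[ɯ] /ø/→[o].
Vowels agree with the last vowel, so the harmony is regressive.

vowel harmony, regressive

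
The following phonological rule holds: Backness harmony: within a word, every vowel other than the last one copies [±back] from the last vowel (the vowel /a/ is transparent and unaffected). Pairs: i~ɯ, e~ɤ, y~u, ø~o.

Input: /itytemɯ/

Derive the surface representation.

/i/ harmonizes with /ɯ/ ([+back]) → [ɯ]
/y/ harmonizes with /ɯ/ ([+back]) → [u]
/e/ harmonizes with /ɯ/ ([+back]) → [ɤ]

[ɯtutɤmɯ]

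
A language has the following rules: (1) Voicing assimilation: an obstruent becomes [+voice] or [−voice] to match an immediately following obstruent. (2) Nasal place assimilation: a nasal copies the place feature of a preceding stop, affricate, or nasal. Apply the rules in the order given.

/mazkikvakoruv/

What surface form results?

[maskigvakoruv]

Rule 1: /z/ before /k/ (voiceless) → [s]
Rule 1: /k/ before /v/ (voiced) → [g]
After rule 1: maskigvakoruv
Rule 2: no segment meets the rule's conditions; no change.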